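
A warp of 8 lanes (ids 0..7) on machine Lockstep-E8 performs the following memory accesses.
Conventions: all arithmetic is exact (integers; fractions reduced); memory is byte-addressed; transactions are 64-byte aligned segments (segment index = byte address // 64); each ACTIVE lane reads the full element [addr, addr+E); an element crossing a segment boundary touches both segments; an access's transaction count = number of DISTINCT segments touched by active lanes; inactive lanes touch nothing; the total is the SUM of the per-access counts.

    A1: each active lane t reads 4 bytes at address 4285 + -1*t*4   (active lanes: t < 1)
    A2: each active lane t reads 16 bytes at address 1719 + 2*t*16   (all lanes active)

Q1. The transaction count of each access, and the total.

A1: 2 transactions
A2: 5 transactions

Answer: 2,5; total 7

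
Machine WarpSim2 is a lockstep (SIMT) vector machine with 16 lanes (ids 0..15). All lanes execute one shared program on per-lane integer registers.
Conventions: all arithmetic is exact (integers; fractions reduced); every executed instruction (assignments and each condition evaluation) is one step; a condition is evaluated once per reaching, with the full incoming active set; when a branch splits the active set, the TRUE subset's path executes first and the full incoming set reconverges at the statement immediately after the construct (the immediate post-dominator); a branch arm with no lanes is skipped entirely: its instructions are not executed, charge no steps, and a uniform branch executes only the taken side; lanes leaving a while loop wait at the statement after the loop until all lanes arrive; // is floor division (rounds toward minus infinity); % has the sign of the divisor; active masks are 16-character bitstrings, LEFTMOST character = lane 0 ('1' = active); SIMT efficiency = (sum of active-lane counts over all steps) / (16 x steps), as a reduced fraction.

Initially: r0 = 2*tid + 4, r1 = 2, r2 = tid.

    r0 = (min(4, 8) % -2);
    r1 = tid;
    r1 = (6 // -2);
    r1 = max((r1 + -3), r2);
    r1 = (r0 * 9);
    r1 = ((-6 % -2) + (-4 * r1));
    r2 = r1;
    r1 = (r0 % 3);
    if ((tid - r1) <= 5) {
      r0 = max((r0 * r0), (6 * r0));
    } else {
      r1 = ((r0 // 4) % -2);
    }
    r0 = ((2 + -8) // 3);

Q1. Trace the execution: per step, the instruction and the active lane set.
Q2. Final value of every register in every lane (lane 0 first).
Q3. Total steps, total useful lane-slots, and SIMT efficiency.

step 0: r0 <- (min(4, 8) % -2)       1111111111111111
step 1: r1 <- tid                    1111111111111111
step 2: r1 <- (6 // -2)              1111111111111111
step 3: r1 <- max((r1 + -3), r2)     1111111111111111
step 4: r1 <- (r0 * 9)               1111111111111111
step 5: r1 <- ((-6 % -2) + (-4 * r1)) 1111111111111111
step 6: r2 <- r1                     1111111111111111
step 7: r1 <- (r0 % 3)               1111111111111111
step 8: eval ((tid - r1) <= 5)       1111111111111111
step 9: r0 <- max((r0 * r0), (6 * r0)) 1111110000000000
step 10: r1 <- ((r0 // 4) % -2)       0000001111111111
step 11: r0 <- ((2 + -8) // 3)        1111111111111111

Answer: 12 steps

r0: -2,-2,-2,-2,-2,-2,-2,-2,-2,-2,-2,-2,-2,-2,-2,-2
r1: 0,0,0,0,0,0,0,0,0,0,0,0,0,0,0,0
r2: 0,0,0,0,0,0,0,0,0,0,0,0,0,0,0,0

steps = 12; useful = 176; efficiency = 176/192 = 11/12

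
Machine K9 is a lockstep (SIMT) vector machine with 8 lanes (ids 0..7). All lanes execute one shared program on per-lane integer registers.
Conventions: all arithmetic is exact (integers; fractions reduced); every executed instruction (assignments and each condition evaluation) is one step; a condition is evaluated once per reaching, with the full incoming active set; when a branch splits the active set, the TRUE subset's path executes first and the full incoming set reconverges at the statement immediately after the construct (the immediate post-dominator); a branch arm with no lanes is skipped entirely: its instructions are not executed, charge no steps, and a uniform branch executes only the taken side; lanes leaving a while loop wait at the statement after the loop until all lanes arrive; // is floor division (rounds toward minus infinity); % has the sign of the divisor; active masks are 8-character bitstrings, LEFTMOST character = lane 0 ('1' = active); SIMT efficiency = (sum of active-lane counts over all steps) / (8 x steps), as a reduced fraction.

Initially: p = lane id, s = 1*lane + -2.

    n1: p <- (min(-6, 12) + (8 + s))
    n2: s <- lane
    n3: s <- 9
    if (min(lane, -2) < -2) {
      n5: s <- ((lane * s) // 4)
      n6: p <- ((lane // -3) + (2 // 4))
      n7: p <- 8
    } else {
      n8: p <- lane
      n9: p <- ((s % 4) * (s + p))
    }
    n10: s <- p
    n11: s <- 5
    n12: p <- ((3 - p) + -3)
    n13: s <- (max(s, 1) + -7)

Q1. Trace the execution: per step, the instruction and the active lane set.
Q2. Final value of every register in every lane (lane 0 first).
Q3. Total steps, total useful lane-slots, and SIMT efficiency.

step 0: p <- (min(-6, 12) + (8 + s)) 11111111
step 1: s <- lane                    11111111
step 2: s <- 9                       11111111
step 3: eval (min(lane, -2) < -2)    11111111
step 4: p <- lane                    11111111
step 5: p <- ((s % 4) * (s + p))     11111111
step 6: s <- p                       11111111
step 7: s <- 5                       11111111
step 8: p <- ((3 - p) + -3)          11111111
step 9: s <- (max(s, 1) + -7)        11111111

Answer: 10 steps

p: -9,-10,-11,-12,-13,-14,-15,-16
s: -2,-2,-2,-2,-2,-2,-2,-2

steps = 10; useful = 80; efficiency = 80/80 = 1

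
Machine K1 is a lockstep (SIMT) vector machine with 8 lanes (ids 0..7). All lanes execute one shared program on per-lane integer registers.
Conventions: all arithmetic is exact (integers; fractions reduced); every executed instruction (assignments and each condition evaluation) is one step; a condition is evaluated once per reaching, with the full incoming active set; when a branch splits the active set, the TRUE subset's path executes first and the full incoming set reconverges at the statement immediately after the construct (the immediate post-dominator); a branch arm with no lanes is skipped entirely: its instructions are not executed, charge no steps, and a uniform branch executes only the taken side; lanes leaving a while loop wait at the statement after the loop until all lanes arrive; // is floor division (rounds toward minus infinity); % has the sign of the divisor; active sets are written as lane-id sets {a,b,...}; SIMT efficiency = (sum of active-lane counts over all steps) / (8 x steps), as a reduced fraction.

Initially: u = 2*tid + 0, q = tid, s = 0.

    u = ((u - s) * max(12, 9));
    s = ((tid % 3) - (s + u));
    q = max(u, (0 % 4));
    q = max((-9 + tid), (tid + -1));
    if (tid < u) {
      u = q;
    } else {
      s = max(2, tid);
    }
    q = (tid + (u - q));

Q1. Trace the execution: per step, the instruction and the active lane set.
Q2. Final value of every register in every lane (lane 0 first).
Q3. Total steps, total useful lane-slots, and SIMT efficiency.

step 0: u <- ((u - s) * max(12, 9))  {0,1,2,3,4,5,6,7}
step 1: s <- ((tid % 3) - (s + u))   {0,1,2,3,4,5,6,7}
step 2: q <- max(u, (0 % 4))         {0,1,2,3,4,5,6,7}
step 3: q <- max((-9 + tid), (tid + -1)) {0,1,2,3,4,5,6,7}
step 4: eval (tid < u)               {0,1,2,3,4,5,6,7}
step 5: u <- q                       {1,2,3,4,5,6,7}
step 6: s <- max(2, tid)             {0}
step 7: q <- (tid + (u - q))         {0,1,2,3,4,5,6,7}

Answer: 8 steps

u: 0,0,1,2,3,4,5,6
q: 1,1,2,3,4,5,6,7
s: 2,-23,-46,-72,-95,-118,-144,-167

steps = 8; useful = 56; efficiency = 56/64 = 7/8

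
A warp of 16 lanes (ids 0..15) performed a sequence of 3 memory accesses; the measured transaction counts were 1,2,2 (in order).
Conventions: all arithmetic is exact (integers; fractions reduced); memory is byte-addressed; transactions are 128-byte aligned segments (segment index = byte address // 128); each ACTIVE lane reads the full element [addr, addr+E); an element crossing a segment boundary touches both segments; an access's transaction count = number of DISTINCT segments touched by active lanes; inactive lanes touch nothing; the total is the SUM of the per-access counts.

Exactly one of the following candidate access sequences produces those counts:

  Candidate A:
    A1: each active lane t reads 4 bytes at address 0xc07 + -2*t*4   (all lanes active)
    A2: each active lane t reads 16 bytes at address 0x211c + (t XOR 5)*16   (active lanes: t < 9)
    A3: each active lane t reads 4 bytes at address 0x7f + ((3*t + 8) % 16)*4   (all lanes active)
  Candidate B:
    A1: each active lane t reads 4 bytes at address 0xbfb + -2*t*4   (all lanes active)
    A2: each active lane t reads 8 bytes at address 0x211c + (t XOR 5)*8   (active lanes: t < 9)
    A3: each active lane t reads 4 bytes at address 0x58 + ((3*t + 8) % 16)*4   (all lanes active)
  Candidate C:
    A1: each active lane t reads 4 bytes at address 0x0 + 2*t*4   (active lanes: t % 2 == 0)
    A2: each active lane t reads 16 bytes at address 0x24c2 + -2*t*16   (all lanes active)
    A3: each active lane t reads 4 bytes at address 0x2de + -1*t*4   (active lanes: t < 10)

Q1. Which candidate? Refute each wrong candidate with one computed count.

A: A1 gives 2 transactions, not 1
C: A2 gives 5 transactions, not 2
B: all counts match (1,2,2)

Answer: B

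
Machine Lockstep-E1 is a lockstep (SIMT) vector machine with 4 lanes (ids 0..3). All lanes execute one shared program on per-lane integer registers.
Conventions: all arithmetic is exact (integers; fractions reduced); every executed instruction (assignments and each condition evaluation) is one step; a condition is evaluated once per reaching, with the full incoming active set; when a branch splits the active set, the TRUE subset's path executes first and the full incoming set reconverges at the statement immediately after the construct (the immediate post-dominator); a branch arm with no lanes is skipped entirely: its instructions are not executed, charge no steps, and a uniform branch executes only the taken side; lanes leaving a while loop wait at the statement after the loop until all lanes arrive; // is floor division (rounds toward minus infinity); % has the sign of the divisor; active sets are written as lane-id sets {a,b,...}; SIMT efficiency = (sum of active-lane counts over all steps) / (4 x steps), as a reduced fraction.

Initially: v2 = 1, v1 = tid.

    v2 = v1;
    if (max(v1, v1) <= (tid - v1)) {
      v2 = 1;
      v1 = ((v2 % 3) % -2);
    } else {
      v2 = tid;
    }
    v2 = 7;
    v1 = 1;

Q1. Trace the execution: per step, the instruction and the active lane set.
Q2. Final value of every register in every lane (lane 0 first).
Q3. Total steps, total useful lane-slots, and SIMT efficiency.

step 0: v2 <- v1                     {0,1,2,3}
step 1: eval (max(v1, v1) <= (tid - v1)) {0,1,2,3}
step 2: v2 <- 1                      {0}
step 3: v1 <- ((v2 % 3) % -2)        {0}
step 4: v2 <- tid                    {1,2,3}
step 5: v2 <- 7                      {0,1,2,3}
step 6: v1 <- 1                      {0,1,2,3}

Answer: 7 steps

v2: 7,7,7,7
v1: 1,1,1,1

steps = 7; useful = 21; efficiency = 21/28 = 3/4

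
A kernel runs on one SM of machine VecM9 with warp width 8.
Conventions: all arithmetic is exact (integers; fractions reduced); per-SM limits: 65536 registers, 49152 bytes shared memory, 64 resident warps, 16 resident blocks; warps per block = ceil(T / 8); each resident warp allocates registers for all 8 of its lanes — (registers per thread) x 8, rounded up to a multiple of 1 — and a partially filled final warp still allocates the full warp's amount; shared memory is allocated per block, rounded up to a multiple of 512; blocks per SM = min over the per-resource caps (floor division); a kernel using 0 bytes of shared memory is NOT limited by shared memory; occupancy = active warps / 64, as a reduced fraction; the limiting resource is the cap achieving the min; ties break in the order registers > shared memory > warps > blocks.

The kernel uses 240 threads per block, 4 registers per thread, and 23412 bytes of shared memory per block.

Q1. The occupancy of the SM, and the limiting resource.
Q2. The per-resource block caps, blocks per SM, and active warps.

Answer: occupancy 15/16, limited by shared memory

registers: 68 blocks
shared memory: 2 blocks
warps: 2 blocks
blocks: 16 blocks

Answer: 2 blocks, 60 active warps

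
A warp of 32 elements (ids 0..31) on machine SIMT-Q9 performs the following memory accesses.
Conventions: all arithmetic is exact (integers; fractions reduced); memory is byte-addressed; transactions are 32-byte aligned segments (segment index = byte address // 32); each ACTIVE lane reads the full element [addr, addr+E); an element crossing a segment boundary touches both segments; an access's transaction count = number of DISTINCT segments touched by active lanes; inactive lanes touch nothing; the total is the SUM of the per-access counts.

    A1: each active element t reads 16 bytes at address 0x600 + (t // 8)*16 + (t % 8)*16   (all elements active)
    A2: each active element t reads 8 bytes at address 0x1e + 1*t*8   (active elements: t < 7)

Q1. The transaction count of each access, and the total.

A1: 6 transactions
A2: 3 transactions

Answer: 6,3; total 9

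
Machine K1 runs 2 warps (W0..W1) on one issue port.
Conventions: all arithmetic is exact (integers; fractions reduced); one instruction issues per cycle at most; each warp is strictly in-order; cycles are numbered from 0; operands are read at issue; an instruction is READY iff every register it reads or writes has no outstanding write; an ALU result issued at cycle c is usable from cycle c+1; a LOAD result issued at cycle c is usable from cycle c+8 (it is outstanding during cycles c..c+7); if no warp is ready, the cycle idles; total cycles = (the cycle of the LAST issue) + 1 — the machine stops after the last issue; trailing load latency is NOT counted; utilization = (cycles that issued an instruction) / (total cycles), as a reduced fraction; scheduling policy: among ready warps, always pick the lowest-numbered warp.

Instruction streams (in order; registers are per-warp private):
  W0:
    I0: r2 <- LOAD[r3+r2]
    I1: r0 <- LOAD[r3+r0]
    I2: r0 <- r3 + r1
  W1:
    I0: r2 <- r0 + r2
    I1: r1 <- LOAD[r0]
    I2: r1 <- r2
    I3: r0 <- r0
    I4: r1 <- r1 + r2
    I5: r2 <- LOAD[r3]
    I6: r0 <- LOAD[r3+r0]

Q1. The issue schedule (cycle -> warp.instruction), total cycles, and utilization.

cycle 0: W0.I0
cycle 1: W0.I1
cycle 2: W1.I0
cycle 3: W1.I1
cycle 4: idle
cycle 5: idle
cycle 6: idle
cycle 7: idle
cycle 8: idle
cycle 9: W0.I2
cycle 10: idle
cycle 11: W1.I2
cycle 12: W1.I3
cycle 13: W1.I4
cycle 14: W1.I5
cycle 15: W1.I6

Answer: 16 cycles, utilization 5/8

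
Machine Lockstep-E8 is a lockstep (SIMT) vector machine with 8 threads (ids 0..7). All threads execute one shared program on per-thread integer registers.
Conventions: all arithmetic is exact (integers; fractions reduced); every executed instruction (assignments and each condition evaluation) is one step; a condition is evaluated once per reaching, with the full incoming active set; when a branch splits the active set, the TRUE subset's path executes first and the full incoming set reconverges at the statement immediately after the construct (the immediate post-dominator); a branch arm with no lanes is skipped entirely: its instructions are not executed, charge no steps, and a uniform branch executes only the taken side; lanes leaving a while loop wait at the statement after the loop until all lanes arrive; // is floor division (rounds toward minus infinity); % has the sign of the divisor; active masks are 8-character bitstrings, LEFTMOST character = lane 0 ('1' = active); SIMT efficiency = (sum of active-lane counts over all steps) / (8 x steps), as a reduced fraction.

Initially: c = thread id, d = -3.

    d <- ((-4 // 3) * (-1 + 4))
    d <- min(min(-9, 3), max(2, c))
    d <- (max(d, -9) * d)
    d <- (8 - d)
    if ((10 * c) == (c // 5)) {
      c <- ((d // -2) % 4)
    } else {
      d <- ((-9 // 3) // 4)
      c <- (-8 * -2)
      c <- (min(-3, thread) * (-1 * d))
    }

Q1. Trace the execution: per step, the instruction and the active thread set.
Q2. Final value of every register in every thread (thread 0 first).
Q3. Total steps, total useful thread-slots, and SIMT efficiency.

step 0: d <- ((-4 // 3) * (-1 + 4))  11111111
step 1: d <- min(min(-9, 3), max(2, c)) 11111111
step 2: d <- (max(d, -9) * d)        11111111
step 3: d <- (8 - d)                 11111111
step 4: eval ((10 * c) == (c // 5))  11111111
step 5: c <- ((d // -2) % 4)         10000000
step 6: d <- ((-9 // 3) // 4)        01111111
step 7: c <- (-8 * -2)               01111111
step 8: c <- (min(-3, thread) * (-1 * d)) 01111111

Answer: 9 steps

c: 0,-3,-3,-3,-3,-3,-3,-3
d: -73,-1,-1,-1,-1,-1,-1,-1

steps = 9; useful = 62; efficiency = 62/72 = 31/36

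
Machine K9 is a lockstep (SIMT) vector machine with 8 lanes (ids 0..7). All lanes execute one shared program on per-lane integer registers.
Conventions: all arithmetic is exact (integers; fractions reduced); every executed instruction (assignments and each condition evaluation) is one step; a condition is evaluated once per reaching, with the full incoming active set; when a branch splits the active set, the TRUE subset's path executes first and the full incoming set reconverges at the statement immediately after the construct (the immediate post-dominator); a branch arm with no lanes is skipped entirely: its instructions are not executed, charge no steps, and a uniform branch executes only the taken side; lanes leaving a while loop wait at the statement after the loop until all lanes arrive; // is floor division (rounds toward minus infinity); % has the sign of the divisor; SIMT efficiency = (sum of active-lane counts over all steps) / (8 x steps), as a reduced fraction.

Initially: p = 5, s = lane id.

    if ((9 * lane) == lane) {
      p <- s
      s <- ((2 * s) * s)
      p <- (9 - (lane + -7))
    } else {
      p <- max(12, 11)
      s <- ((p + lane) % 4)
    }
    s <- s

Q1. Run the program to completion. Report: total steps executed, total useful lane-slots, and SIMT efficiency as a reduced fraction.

Answer: 7 steps, 33 useful, 33/56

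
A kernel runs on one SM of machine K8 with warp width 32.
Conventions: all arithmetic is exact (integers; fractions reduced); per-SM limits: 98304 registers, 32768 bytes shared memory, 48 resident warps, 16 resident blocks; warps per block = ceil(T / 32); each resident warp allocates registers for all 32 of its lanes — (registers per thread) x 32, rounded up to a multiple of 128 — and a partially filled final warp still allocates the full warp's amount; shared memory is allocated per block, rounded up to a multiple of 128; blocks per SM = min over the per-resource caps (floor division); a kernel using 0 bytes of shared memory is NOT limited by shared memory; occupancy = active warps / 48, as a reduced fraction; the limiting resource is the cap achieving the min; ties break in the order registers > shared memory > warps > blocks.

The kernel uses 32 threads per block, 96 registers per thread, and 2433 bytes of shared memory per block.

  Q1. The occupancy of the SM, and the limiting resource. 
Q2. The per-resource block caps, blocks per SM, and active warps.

Answer: occupancy 1/4, limited by shared memory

registers: 32 blocks
shared memory: 12 blocks
warps: 48 blocks
blocks: 16 blocks

Answer: 12 blocks, 12 active warps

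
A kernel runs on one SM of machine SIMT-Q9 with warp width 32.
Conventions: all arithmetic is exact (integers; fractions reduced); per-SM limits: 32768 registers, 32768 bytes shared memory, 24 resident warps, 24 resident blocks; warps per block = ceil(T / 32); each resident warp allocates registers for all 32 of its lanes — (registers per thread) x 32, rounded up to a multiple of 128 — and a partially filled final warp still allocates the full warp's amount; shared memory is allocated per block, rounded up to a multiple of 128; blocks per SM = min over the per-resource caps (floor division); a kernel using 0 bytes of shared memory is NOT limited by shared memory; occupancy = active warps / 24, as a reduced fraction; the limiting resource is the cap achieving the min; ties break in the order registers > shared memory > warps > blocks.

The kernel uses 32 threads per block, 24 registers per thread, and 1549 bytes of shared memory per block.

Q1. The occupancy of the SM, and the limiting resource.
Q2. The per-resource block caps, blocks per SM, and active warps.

Answer: occupancy 19/24, limited by shared memory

registers: 42 blocks
shared memory: 19 blocks
warps: 24 blocks
blocks: 24 blocks

Answer: 19 blocks, 19 active warps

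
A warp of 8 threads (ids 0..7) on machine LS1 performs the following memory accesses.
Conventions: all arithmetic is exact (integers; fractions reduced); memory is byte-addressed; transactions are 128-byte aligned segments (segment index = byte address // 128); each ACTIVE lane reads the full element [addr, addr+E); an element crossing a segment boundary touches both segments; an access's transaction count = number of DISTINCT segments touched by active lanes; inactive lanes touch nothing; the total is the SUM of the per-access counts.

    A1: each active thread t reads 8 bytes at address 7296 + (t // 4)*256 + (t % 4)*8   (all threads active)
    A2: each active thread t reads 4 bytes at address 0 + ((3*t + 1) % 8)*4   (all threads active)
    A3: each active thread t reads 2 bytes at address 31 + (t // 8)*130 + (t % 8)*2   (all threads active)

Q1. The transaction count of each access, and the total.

A1: 2 transactions
A2: 1 transaction
A3: 1 transaction

Answer: 2,1,1; total 4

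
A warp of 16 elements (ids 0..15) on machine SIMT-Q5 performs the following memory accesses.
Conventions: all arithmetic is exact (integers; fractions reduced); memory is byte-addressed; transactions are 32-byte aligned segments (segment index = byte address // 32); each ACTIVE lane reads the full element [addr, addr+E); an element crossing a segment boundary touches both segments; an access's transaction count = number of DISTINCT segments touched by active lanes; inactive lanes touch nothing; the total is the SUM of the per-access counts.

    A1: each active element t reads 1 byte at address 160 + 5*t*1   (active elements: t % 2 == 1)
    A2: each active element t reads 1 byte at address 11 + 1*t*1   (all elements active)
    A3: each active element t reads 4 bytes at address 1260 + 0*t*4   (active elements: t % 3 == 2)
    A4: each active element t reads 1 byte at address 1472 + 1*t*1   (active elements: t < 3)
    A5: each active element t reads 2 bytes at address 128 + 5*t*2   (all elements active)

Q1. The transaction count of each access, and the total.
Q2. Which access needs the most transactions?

A1: 3 transactions
A2: 1 transaction
A3: 1 transaction
A4: 1 transaction
A5: 5 transactions

Answer: 3,1,1,1,5; total 11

Answer: A5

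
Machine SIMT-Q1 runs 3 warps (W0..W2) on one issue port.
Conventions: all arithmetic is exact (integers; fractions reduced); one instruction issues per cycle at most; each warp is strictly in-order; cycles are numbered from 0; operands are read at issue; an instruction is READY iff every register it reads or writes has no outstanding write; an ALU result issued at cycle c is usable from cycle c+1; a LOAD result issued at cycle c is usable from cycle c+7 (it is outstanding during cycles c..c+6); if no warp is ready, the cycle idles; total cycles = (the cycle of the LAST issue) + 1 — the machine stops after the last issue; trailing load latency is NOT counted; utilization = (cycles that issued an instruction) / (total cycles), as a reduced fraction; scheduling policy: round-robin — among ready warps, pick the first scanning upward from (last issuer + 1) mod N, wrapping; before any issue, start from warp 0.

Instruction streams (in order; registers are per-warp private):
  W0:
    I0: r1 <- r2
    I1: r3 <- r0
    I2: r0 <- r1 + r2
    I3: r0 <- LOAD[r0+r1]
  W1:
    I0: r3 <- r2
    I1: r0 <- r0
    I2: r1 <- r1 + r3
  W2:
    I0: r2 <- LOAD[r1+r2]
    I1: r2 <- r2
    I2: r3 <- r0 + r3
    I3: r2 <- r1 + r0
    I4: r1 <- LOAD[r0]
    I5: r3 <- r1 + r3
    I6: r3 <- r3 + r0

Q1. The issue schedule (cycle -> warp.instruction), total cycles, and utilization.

cycle 0: W0.I0
cycle 1: W1.I0
cycle 2: W2.I0
cycle 3: W0.I1
cycle 4: W1.I1
cycle 5: W0.I2
cycle 6: W1.I2
cycle 7: W0.I3
cycle 8: idle
cycle 9: W2.I1
cycle 10: W2.I2
cycle 11: W2.I3
cycle 12: W2.I4
cycle 13: idle
cycle 14: idle
cycle 15: idle
cycle 16: idle
cycle 17: idle
cycle 18: idle
cycle 19: W2.I5
cycle 20: W2.I6

Answer: 21 cycles, utilization 2/3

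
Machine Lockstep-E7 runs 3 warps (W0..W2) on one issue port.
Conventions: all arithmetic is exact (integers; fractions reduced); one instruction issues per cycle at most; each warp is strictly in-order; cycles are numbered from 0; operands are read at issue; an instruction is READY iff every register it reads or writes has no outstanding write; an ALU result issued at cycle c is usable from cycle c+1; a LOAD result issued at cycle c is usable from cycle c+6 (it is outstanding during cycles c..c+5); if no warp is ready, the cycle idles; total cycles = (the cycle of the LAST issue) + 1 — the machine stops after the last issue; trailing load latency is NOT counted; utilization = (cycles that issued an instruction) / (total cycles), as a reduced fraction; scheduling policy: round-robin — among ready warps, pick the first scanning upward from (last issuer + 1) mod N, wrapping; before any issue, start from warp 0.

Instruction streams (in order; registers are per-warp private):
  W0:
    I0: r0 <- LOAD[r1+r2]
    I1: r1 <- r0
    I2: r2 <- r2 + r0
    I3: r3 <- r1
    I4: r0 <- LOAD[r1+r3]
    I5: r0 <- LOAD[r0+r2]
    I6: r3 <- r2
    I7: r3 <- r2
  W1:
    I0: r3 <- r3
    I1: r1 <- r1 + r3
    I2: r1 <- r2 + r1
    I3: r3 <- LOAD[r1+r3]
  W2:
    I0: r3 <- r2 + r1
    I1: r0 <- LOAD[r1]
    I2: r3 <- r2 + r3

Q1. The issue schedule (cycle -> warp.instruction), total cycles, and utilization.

cycle 0: W0.I0
cycle 1: W1.I0
cycle 2: W2.I0
cycle 3: W1.I1
cycle 4: W2.I1
cycle 5: W1.I2
cycle 6: W2.I2
cycle 7: W0.I1
cycle 8: W1.I3
cycle 9: W0.I2
cycle 10: W0.I3
cycle 11: W0.I4
cycle 12: idle
cycle 13: idle
cycle 14: idle
cycle 15: idle
cycle 16: idle
cycle 17: W0.I5
cycle 18: W0.I6
cycle 19: W0.I7

Answer: 20 cycles, utilization 3/4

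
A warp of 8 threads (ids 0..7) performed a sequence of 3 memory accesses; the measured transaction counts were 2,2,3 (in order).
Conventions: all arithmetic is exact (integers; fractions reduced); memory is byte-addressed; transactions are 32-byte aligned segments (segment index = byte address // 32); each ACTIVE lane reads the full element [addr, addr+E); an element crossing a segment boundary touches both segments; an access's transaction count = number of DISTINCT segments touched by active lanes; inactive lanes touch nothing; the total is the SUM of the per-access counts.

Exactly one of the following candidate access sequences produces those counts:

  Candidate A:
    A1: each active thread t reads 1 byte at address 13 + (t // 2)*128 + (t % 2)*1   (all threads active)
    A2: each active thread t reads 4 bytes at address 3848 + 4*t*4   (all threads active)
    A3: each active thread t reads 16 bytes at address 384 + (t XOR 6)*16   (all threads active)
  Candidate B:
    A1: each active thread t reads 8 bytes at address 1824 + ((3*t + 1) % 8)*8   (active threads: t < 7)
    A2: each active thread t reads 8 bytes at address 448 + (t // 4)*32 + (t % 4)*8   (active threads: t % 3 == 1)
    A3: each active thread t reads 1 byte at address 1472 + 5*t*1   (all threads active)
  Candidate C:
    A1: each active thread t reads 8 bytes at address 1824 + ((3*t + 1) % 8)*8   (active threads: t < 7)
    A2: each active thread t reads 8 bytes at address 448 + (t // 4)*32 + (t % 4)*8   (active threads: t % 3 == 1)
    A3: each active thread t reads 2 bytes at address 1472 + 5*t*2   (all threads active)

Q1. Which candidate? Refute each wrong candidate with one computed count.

A: A1 gives 4 transactions, not 2
B: A3 gives 2 transactions, not 3
C: all counts match (2,2,3)

Answer: C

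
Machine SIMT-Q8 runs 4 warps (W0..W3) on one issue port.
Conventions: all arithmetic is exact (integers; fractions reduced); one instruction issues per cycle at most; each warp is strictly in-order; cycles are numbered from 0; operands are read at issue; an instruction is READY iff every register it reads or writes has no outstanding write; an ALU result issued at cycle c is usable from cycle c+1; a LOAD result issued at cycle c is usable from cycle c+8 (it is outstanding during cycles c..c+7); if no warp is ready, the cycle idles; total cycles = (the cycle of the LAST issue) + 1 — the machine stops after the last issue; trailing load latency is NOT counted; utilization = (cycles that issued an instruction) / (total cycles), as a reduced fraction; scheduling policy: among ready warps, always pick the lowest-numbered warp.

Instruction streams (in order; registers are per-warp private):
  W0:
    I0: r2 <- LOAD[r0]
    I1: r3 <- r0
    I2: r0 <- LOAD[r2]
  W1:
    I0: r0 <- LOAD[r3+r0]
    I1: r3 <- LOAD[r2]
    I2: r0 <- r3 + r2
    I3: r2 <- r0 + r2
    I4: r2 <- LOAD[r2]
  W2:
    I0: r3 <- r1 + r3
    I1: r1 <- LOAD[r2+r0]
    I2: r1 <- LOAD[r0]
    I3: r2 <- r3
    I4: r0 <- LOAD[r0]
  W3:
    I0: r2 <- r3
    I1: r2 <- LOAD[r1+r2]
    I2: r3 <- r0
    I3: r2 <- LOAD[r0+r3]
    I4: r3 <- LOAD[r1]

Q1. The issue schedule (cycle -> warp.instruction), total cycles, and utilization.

cycle 0: W0.I0
cycle 1: W0.I1
cycle 2: W1.I0
cycle 3: W1.I1
cycle 4: W2.I0
cycle 5: W2.I1
cycle 6: W3.I0
cycle 7: W3.I1
cycle 8: W0.I2
cycle 9: W3.I2
cycle 10: idle
cycle 11: W1.I2
cycle 12: W1.I3
cycle 13: W1.I4
cycle 14: W2.I2
cycle 15: W2.I3
cycle 16: W2.I4
cycle 17: W3.I3
cycle 18: W3.I4

Answer: 19 cycles, utilization 18/19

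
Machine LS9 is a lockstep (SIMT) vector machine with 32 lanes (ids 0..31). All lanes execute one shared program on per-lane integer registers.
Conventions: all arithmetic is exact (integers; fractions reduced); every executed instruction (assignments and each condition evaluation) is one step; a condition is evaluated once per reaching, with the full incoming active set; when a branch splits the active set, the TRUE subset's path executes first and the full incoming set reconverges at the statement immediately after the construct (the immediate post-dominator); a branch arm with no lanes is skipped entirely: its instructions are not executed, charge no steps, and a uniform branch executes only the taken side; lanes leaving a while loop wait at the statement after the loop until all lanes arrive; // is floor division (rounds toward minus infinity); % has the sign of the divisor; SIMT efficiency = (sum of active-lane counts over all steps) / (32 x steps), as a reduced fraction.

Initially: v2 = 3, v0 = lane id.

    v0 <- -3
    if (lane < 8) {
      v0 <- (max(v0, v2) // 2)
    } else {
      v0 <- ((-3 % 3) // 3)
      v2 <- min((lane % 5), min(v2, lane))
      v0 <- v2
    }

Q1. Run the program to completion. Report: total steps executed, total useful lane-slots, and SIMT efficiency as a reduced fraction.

Answer: 6 steps, 144 useful, 3/4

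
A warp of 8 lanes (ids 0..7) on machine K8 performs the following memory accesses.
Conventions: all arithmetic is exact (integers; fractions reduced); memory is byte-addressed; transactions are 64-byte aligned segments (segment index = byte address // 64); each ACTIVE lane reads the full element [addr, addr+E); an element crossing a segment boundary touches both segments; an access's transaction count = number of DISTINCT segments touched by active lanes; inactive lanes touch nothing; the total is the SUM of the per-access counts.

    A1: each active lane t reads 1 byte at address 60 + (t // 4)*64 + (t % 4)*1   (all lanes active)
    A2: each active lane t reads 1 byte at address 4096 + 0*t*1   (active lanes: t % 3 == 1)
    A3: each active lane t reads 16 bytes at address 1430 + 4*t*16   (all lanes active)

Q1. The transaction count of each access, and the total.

A1: 2 transactions
A2: 1 transaction
A3: 8 transactions

Answer: 2,1,8; total 11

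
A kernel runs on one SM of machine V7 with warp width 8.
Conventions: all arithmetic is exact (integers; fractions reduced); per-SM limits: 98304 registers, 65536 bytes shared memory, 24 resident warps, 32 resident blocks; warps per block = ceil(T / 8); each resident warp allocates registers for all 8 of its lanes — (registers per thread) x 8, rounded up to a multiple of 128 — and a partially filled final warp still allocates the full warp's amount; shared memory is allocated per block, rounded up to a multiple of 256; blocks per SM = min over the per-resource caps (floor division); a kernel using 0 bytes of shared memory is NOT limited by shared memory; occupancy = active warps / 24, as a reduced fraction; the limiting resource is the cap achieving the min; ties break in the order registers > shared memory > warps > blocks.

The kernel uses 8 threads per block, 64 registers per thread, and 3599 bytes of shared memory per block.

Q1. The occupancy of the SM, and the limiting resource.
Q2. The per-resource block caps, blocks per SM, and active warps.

Answer: occupancy 17/24, limited by shared memory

registers: 192 blocks
shared memory: 17 blocks
warps: 24 blocks
blocks: 32 blocks

Answer: 17 blocks, 17 active warps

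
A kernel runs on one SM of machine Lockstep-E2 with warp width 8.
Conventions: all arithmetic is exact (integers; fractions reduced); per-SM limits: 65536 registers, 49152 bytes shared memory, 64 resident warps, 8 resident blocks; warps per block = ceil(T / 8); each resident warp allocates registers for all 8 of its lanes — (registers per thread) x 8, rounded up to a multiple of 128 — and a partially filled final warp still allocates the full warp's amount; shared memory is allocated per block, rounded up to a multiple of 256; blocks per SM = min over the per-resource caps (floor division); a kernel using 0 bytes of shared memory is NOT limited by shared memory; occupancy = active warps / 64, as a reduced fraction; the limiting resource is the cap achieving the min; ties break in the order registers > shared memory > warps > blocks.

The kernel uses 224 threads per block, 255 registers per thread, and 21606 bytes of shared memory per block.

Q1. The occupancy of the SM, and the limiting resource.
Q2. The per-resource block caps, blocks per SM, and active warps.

Answer: occupancy 7/16, limited by registers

registers: 1 block
shared memory: 2 blocks
warps: 2 blocks
blocks: 8 blocks

Answer: 1 block, 28 active warps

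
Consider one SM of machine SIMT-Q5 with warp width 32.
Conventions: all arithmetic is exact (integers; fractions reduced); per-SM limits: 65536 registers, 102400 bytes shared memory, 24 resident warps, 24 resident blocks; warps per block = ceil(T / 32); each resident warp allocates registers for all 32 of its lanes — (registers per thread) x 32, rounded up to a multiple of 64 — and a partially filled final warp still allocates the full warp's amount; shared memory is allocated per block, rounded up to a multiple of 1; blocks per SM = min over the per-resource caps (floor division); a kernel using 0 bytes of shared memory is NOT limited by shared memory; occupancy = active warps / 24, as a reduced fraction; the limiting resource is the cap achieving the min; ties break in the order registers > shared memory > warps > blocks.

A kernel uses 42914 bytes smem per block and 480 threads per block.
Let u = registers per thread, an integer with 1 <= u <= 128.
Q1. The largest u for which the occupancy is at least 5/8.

Answer: u = 128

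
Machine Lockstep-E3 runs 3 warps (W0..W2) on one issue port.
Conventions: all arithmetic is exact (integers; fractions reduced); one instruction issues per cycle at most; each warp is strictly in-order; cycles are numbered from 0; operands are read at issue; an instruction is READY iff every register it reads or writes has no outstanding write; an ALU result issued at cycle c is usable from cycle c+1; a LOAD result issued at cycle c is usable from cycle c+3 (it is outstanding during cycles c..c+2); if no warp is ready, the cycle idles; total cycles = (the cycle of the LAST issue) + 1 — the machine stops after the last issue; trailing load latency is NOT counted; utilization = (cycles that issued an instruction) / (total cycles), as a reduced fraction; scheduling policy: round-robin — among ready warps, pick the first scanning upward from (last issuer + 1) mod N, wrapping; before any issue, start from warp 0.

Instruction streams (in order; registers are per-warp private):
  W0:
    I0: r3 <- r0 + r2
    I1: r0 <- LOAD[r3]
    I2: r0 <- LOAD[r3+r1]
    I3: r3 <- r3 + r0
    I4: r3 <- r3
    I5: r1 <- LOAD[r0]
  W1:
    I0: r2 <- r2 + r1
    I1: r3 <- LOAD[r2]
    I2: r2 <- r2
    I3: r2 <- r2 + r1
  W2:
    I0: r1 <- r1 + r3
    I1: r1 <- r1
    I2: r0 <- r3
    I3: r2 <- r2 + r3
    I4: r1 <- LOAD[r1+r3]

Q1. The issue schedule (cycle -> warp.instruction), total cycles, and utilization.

cycle 0: W0.I0
cycle 1: W1.I0
cycle 2: W2.I0
cycle 3: W0.I1
cycle 4: W1.I1
cycle 5: W2.I1
cycle 6: W0.I2
cycle 7: W1.I2
cycle 8: W2.I2
cycle 9: W0.I3
cycle 10: W1.I3
cycle 11: W2.I3
cycle 12: W0.I4
cycle 13: W2.I4
cycle 14: W0.I5

Answer: 15 cycles, utilization 1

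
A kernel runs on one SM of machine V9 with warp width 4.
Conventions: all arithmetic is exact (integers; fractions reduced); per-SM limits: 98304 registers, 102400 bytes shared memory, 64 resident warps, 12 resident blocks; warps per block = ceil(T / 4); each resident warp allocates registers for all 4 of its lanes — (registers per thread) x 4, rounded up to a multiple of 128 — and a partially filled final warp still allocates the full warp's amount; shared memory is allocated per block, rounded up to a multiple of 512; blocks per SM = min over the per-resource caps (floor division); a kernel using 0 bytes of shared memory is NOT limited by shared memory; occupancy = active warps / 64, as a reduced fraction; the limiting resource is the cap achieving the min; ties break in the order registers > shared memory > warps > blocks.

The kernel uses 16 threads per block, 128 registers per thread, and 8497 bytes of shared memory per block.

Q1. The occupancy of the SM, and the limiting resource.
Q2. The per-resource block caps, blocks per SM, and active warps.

Answer: occupancy 11/16, limited by shared memory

registers: 48 blocks
shared memory: 11 blocks
warps: 16 blocks
blocks: 12 blocks

Answer: 11 blocks, 44 active warps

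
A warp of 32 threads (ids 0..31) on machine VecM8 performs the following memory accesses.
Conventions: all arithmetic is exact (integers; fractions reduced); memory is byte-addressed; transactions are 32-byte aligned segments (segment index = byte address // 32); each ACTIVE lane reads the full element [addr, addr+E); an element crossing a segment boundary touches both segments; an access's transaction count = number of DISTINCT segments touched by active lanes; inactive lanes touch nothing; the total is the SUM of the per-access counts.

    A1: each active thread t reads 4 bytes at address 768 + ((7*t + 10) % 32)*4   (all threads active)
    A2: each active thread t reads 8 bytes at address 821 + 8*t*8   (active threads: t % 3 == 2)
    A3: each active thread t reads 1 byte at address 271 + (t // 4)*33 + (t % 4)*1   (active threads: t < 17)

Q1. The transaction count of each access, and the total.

A1: 4 transactions
A2: 10 transactions
A3: 5 transactions

Answer: 4,10,5; total 19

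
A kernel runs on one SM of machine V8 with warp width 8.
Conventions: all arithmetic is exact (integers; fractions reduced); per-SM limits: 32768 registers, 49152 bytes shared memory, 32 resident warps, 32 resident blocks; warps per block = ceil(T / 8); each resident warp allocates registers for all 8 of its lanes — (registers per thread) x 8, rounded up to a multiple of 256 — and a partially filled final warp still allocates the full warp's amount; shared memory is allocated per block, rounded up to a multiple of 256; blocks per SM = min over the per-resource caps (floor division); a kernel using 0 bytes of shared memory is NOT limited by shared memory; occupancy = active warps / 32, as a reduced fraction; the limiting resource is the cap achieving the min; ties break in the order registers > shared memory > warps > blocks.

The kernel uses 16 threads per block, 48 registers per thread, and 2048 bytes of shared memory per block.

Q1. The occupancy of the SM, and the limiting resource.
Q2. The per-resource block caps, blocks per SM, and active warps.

Answer: occupancy 1, limited by warps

registers: 32 blocks
shared memory: 24 blocks
warps: 16 blocks
blocks: 32 blocks

Answer: 16 blocks, 32 active warps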